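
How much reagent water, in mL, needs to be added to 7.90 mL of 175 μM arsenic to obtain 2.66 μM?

512 mL

V₂ = C₁V₁/C₂ = 175 × 7.90 / 2.66 = 520 mL.
Diluent to add = V₂ − V₁ = 520 − 7.90 = 512 mL.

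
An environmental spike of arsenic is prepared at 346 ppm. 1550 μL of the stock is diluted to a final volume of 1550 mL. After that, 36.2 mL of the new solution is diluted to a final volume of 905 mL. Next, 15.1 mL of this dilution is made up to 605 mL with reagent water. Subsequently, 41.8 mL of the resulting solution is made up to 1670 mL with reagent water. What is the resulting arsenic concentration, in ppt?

Overall dilution factor = 1000 × 25 × 40.07 × 39.95 = 4.00 × 10⁷.
346 ppm / 4.00 × 10⁷ = 8.65 × 10⁻⁶ ppm = 8.65 ppt.

8.65 ppt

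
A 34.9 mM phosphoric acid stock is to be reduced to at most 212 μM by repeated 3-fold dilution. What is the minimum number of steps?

Need 3ⁿ ≥ 165, so n ≥ log(165)/log(3) = 4.65.
Minimum whole steps: n = 5.

5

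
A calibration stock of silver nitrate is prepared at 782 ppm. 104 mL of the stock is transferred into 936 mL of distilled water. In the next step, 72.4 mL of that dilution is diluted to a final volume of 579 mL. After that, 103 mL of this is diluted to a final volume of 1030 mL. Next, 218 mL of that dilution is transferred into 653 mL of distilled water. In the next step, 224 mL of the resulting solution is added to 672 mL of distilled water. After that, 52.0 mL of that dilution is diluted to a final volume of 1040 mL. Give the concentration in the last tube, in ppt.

3060 ppt

Overall dilution factor = 10 × 7.997 × 10 × 3.995 × 4 × 20 = 2.56 × 10⁵.
782 ppm / 2.56 × 10⁵ = 3.06 × 10⁻³ ppm = 3060 ppt.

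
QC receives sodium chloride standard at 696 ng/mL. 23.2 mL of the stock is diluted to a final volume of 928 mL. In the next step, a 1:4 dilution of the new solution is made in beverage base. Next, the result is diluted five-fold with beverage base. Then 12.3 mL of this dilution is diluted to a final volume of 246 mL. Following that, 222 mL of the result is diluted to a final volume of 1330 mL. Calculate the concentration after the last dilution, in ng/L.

7.26 ng/L

Overall dilution factor = 40 × 4 × 5 × 20 × 5.991 = 9.59 × 10⁴.
696 ng/mL / 9.59 × 10⁴ = 7.26 × 10⁻³ ng/mL = 7.26 ng/L.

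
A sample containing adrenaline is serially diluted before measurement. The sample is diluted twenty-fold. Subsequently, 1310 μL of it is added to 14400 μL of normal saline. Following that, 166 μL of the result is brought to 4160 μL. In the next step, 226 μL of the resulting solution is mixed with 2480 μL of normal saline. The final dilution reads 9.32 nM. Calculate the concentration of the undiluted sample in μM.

Overall dilution factor = 20 × 11.99 × 25.06 × 11.97 = 7.20 × 10⁴.
Original = 9.32 nM × 7.20 × 10⁴ = 6.71 × 10⁵ nM = 671 μM.

671 μM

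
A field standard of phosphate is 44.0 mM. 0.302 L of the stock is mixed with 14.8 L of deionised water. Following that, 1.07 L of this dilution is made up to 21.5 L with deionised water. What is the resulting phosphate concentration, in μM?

43.8 μM

Overall dilution factor = 50.01 × 20.09 = 1005.
44.0 mM / 1005 = 0.0438 mM = 43.8 μM.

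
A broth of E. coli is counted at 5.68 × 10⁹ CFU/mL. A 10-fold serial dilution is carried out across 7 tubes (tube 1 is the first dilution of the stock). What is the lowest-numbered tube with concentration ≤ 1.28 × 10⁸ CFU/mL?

Tube n has concentration 5.68 × 10⁹ CFU/mL / 10ⁿ.
Need 10ⁿ ≥ 5.68 × 10⁹ CFU/mL / 1.28 × 10⁸ CFU/mL = 44.4, so n ≥ 1.65.
First such tube: n = 2.

tube 2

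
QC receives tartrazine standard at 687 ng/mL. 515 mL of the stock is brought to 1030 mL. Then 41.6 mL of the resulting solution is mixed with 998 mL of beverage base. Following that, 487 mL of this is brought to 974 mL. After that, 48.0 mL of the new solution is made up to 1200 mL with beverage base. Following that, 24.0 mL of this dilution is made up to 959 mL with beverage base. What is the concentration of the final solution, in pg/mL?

6.88 pg/mL

Overall dilution factor = 2 × 24.99 × 2 × 25 × 39.96 = 9.99 × 10⁴.
687 ng/mL / 9.99 × 10⁴ = 6.88 × 10⁻³ ng/mL = 6.88 pg/mL.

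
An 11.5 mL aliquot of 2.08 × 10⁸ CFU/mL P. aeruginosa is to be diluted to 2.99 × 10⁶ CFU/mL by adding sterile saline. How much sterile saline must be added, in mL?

788 mL

V₂ = C₁V₁/C₂ = 2.08 × 10⁸ × 11.5 / 2.99 × 10⁶ = 800 mL.
Diluent to add = V₂ − V₁ = 800 − 11.5 = 788 mL.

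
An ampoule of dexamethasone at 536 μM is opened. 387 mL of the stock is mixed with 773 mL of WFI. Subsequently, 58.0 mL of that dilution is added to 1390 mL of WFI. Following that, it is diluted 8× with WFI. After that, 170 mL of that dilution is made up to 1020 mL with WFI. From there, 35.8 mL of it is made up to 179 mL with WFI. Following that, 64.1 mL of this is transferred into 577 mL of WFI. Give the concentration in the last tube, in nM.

Overall dilution factor = 2.997 × 24.97 × 8 × 6 × 5 × 10.00 = 1.80 × 10⁵.
536 μM / 1.80 × 10⁵ = 2.98 × 10⁻³ μM = 2.98 nM.

2.98 nM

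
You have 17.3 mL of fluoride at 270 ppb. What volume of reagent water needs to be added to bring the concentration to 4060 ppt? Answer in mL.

4060 ppt = 4.06 ppb.
V₂ = C₁V₁/C₂ = 270 × 17.3 / 4.06 = 1150 mL.
Diluent to add = V₂ − V₁ = 1150 − 17.3 = 1130 mL.

1130 mL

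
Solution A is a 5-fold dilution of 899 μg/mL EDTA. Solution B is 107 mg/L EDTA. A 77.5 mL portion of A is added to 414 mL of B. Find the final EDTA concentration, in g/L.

0.118 g/L

C_A = 899 μg/mL / 5 = 180 μg/mL.
C_B = 107 mg/L = 107 μg/mL.
C_mix = (C_A·V_A + C_B·V_B)/(V_A + V_B) = (180×77.5 + 107×414) / 491.5 = 118 μg/mL = 0.118 g/L.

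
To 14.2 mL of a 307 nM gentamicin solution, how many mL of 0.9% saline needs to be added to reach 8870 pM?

8870 pM = 8.87 nM.
V₂ = C₁V₁/C₂ = 307 × 14.2 / 8.87 = 491 mL.
Diluent to add = V₂ − V₁ = 491 − 14.2 = 477 mL.

477 mL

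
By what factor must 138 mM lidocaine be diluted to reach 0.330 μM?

Factor = C₀/C_target = 138 mM / 0.330 μM = 4.18 × 10⁵.

4.18 × 10⁵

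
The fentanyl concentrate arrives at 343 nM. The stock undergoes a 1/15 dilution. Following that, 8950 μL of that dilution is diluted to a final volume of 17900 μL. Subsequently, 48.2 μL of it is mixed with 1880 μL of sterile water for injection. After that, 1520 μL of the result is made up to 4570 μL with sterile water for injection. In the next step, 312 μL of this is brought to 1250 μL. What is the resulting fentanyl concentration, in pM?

Overall dilution factor = 15 × 2 × 40.00 × 3.007 × 4.006 = 1.45 × 10⁴.
343 nM / 1.45 × 10⁴ = 0.0237 nM = 23.7 pM.

23.7 pM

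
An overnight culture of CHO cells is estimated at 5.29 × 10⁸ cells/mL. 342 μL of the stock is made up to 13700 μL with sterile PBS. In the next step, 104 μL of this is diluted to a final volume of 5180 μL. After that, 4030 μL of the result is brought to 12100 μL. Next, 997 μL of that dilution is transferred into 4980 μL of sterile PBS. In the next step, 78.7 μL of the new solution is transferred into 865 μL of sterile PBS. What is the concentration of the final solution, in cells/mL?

Overall dilution factor = 40.06 × 49.81 × 3.002 × 5.995 × 11.99 = 4.31 × 10⁵.
5.29 × 10⁸ cells/mL / 4.31 × 10⁵ = 1230 cells/mL.

1230 cells/mL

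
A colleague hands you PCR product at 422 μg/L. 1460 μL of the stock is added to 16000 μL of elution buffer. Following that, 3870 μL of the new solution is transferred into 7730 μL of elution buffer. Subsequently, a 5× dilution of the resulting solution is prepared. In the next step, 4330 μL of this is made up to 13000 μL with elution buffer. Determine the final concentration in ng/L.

Overall dilution factor = 11.96 × 2.997 × 5 × 3.002 = 538.
422 μg/L / 538 = 0.784 μg/L = 784 ng/L.

784 ng/L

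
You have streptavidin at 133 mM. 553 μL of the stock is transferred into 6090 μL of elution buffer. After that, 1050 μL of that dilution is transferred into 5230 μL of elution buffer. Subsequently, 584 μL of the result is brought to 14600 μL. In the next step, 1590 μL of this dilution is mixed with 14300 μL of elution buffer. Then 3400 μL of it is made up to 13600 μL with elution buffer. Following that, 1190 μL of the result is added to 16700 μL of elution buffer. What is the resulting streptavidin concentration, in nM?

Overall dilution factor = 12.01 × 5.981 × 25 × 9.994 × 4 × 15.03 = 1.08 × 10⁶.
133 mM / 1.08 × 10⁶ = 1.23 × 10⁻⁴ mM = 123 nM.

123 nM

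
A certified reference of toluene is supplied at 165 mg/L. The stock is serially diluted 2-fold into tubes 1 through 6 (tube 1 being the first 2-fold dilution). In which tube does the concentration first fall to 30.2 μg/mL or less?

tube 3

Tube n has concentration 165 mg/L / 2ⁿ.
Need 2ⁿ ≥ 165 mg/L / 30.2 μg/mL = 5.46, so n ≥ 2.45.
First such tube: n = 3.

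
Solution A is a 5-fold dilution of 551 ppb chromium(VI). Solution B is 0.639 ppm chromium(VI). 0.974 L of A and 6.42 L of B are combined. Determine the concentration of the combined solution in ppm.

C_A = 551 ppb / 5 = 110 ppb.
C_B = 0.639 ppm = 639 ppb.
C_mix = (C_A·V_A + C_B·V_B)/(V_A + V_B) = (110×0.974 + 639×6.42) / 7.394 = 569 ppb = 0.569 ppm.

0.569 ppm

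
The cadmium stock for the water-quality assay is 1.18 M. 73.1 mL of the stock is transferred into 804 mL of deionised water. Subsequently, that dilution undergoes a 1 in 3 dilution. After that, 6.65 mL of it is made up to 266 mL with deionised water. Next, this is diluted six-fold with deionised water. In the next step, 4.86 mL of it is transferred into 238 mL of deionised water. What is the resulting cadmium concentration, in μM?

2.73 μM

Overall dilution factor = 12.00 × 3 × 40 × 6 × 49.97 = 4.32 × 10⁵.
1.18 M / 4.32 × 10⁵ = 2.73 × 10⁻⁶ M = 2.73 μM.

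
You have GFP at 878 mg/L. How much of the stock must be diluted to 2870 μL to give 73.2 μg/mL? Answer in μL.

73.2 μg/mL = 73.2 mg/L.
V₁ = C₂V₂/C₁ = 73.2 × 2870 / 878 = 239 μL.

239 μL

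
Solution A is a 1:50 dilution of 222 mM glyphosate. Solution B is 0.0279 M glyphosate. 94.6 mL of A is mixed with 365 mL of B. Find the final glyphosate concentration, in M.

C_A = 222 mM / 50 = 4.44 mM.
C_B = 0.0279 M = 27.9 mM.
C_mix = (C_A·V_A + C_B·V_B)/(V_A + V_B) = (4.44×94.6 + 27.9×365) / 459.6 = 23.1 mM = 0.0231 M.

0.0231 M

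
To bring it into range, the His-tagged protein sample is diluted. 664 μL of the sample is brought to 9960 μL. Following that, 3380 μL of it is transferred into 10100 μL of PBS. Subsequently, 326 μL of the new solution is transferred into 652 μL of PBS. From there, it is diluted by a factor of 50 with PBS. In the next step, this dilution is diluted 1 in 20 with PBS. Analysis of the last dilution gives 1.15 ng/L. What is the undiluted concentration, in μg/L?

Overall dilution factor = 15 × 3.988 × 3 × 50 × 20 = 1.79 × 10⁵.
Original = 1.15 ng/L × 1.79 × 10⁵ = 2.06 × 10⁵ ng/L = 206 μg/L.

206 μg/L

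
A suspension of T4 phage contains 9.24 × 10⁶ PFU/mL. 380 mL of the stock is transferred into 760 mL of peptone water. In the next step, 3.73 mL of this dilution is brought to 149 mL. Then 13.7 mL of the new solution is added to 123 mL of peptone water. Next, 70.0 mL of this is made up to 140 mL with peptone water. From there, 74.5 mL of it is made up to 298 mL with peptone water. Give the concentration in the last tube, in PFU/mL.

966 PFU/mL

Overall dilution factor = 3 × 39.95 × 9.978 × 2 × 4 = 9566.
9.24 × 10⁶ PFU/mL / 9566 = 966 PFU/mL.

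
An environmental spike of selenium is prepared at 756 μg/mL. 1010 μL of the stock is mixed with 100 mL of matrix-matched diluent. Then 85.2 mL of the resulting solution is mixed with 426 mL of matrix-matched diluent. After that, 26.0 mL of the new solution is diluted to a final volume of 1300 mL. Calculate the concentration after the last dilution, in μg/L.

25.2 μg/L

Overall dilution factor = 100.0 × 6 × 50 = 3.00 × 10⁴.
756 μg/mL / 3.00 × 10⁴ = 0.0252 μg/mL = 25.2 μg/L.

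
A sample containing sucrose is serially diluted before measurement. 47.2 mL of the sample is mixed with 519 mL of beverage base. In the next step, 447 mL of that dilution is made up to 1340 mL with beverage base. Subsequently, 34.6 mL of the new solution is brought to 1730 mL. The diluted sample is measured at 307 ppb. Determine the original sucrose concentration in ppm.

552 ppm

Overall dilution factor = 12.00 × 2.998 × 50 = 1798.
Original = 307 ppb × 1798 = 5.52 × 10⁵ ppb = 552 ppm.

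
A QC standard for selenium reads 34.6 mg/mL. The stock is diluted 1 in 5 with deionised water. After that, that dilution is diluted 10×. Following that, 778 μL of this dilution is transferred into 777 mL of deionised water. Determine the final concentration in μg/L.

692 μg/L

Overall dilution factor = 5 × 10 × 999.7 = 5.00 × 10⁴.
34.6 mg/mL / 5.00 × 10⁴ = 6.92 × 10⁻⁴ mg/mL = 692 μg/L.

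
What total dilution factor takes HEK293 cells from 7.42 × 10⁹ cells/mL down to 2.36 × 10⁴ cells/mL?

3.14 × 10⁵

Factor = C₀/C_target = 7.42 × 10⁹ cells/mL / 2.36 × 10⁴ cells/mL = 3.14 × 10⁵.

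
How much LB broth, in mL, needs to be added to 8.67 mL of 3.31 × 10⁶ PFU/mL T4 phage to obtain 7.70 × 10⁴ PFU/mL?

V₂ = C₁V₁/C₂ = 3.31 × 10⁶ × 8.67 / 7.70 × 10⁴ = 373 mL.
Diluent to add = V₂ − V₁ = 373 − 8.67 = 364 mL.

364 mL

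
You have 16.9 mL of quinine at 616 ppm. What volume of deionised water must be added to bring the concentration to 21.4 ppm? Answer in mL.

470 mL

V₂ = C₁V₁/C₂ = 616 × 16.9 / 21.4 = 486 mL.
Diluent to add = V₂ − V₁ = 486 − 16.9 = 470 mL.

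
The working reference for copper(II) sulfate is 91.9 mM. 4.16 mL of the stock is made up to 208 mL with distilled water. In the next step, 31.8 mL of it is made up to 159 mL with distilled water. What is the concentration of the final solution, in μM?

Overall dilution factor = 50 × 5 = 250.
91.9 mM / 250 = 0.368 mM = 368 μM.

368 μM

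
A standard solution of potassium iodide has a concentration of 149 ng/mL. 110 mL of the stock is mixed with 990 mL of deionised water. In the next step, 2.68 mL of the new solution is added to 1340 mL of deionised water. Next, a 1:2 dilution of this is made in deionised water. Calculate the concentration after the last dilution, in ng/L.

Overall dilution factor = 10 × 501 × 2 = 1.00 × 10⁴.
149 ng/mL / 1.00 × 10⁴ = 0.0149 ng/mL = 14.9 ng/L.

14.9 ng/L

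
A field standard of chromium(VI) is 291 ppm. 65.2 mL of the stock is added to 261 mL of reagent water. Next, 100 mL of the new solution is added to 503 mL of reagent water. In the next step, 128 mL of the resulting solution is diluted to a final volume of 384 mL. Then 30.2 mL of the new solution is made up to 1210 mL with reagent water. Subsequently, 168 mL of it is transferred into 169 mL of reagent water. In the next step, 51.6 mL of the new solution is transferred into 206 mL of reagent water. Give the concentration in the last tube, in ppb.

Overall dilution factor = 5.003 × 6.030 × 3 × 40.07 × 2.006 × 4.992 = 3.63 × 10⁴.
291 ppm / 3.63 × 10⁴ = 8.01 × 10⁻³ ppm = 8.01 ppb.

8.01 ppb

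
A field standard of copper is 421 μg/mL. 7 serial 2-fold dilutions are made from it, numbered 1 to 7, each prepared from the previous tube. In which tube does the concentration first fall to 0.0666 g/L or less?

Tube n has concentration 421 μg/mL / 2ⁿ.
Need 2ⁿ ≥ 421 μg/mL / 0.0666 g/L = 6.32, so n ≥ 2.66.
First such tube: n = 3.

tube 3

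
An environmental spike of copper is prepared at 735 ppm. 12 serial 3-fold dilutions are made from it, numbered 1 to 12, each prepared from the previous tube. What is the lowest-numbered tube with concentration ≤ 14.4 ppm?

tube 4

Tube n has concentration 735 ppm / 3ⁿ.
Need 3ⁿ ≥ 735 ppm / 14.4 ppm = 51.0, so n ≥ 3.58.
First such tube: n = 4.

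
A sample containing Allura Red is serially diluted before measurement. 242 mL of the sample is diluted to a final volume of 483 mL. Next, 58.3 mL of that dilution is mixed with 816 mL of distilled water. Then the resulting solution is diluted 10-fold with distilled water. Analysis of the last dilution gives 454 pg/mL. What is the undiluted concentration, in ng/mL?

Overall dilution factor = 1.996 × 15.00 × 10 = 299.
Original = 454 pg/mL × 299 = 1.36 × 10⁵ pg/mL = 136 ng/mL.

136 ng/mL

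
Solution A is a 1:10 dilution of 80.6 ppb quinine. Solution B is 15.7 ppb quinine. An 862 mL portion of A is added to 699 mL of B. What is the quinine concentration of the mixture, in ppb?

C_A = 80.6 ppb / 10 = 8.06 ppb.
C_mix = (C_A·V_A + C_B·V_B)/(V_A + V_B) = (8.06×862 + 15.7×699) / 1561 = 11.5 ppb.

11.5 ppb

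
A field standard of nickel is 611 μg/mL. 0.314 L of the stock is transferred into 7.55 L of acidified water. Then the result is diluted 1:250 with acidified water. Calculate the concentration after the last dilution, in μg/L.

97.6 μg/L

Overall dilution factor = 25.04 × 250 = 6261.
611 μg/mL / 6261 = 0.0976 μg/mL = 97.6 μg/L.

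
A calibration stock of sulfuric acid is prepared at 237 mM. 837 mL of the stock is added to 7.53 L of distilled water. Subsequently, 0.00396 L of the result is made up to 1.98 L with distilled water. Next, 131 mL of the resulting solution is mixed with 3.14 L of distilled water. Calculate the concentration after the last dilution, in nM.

1900 nM

Overall dilution factor = 9.996 × 500 × 24.97 = 1.25 × 10⁵.
237 mM / 1.25 × 10⁵ = 1.90 × 10⁻³ mM = 1900 nM.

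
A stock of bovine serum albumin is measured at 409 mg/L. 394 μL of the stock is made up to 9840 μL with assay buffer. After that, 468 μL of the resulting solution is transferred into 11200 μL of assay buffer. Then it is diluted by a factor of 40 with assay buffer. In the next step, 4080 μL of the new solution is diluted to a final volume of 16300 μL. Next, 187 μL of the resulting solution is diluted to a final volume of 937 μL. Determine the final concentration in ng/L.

820 ng/L

Overall dilution factor = 24.97 × 24.93 × 40 × 3.995 × 5.011 = 4.99 × 10⁵.
409 mg/L / 4.99 × 10⁵ = 8.20 × 10⁻⁴ mg/L = 820 ng/L.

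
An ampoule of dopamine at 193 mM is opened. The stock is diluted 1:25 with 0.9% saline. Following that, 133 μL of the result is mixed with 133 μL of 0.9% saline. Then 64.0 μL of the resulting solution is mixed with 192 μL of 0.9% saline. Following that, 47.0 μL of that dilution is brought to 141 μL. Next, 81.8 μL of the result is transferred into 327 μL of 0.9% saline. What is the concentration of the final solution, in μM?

Overall dilution factor = 25 × 2 × 4 × 3 × 4.998 = 2999.
193 mM / 2999 = 0.0644 mM = 64.4 μM.

64.4 μM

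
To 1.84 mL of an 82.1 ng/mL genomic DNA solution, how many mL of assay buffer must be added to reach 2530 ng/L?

57.9 mL

2530 ng/L = 2.53 ng/mL.
V₂ = C₁V₁/C₂ = 82.1 × 1.84 / 2.53 = 59.7 mL.
Diluent to add = V₂ − V₁ = 59.7 − 1.84 = 57.9 mL.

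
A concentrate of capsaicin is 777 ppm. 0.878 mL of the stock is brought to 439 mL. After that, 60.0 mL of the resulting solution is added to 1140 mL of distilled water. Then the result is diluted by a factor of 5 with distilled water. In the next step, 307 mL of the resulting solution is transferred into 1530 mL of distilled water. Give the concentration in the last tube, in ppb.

Overall dilution factor = 500 × 20 × 5 × 5.984 = 2.99 × 10⁵.
777 ppm / 2.99 × 10⁵ = 2.60 × 10⁻³ ppm = 2.60 ppb.

2.60 ppb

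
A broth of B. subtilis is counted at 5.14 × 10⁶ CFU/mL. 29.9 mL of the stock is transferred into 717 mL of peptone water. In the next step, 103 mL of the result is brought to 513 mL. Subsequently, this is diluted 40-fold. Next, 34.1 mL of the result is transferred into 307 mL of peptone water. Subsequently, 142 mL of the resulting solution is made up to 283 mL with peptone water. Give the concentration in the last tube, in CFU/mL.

51.8 CFU/mL

Overall dilution factor = 24.98 × 4.981 × 40 × 10.00 × 1.993 = 9.92 × 10⁴.
5.14 × 10⁶ CFU/mL / 9.92 × 10⁴ = 51.8 CFU/mL.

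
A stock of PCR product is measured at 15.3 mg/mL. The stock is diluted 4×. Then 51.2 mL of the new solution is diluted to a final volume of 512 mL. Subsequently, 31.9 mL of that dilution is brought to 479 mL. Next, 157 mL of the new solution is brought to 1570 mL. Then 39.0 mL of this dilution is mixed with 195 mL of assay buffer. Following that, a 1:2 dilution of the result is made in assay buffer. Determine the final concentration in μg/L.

Overall dilution factor = 4 × 10 × 15.02 × 10 × 6 × 2 = 7.21 × 10⁴.
15.3 mg/mL / 7.21 × 10⁴ = 2.12 × 10⁻⁴ mg/mL = 212 μg/L.

212 μg/L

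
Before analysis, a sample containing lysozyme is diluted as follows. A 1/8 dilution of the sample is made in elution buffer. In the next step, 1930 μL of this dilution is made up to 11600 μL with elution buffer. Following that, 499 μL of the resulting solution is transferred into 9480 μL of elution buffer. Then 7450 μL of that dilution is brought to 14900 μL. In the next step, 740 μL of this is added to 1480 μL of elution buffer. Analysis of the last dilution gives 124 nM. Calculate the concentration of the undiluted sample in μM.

715 μM

Overall dilution factor = 8 × 6.010 × 20.00 × 2 × 3 = 5769.
Original = 124 nM × 5769 = 7.15 × 10⁵ nM = 715 μM.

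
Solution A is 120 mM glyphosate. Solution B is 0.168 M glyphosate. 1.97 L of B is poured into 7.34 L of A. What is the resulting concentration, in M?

0.130 M

C_B = 0.168 M = 168 mM.
C_mix = (C_A·V_A + C_B·V_B)/(V_A + V_B) = (120×7.34 + 168×1.97) / 9.310 = 130 mM = 0.130 M.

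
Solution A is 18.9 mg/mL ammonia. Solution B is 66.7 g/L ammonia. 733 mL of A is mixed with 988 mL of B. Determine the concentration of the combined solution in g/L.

46.3 g/L

C_B = 66.7 g/L = 66.7 mg/mL.
C_mix = (C_A·V_A + C_B·V_B)/(V_A + V_B) = (18.9×733 + 66.7×988) / 1721 = 46.3 mg/mL = 46.3 g/L.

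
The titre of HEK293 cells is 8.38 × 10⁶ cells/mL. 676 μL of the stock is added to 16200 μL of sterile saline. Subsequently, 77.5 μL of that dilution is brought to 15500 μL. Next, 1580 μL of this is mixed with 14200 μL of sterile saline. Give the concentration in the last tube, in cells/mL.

Overall dilution factor = 24.96 × 200 × 9.987 = 4.99 × 10⁴.
8.38 × 10⁶ cells/mL / 4.99 × 10⁴ = 168 cells/mL.

168 cells/mL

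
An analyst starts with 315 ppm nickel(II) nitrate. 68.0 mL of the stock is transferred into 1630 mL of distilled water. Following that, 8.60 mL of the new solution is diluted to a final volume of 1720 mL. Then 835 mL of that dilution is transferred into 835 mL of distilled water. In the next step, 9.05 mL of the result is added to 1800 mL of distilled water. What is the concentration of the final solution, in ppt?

Overall dilution factor = 24.97 × 200 × 2 × 199.9 = 2.00 × 10⁶.
315 ppm / 2.00 × 10⁶ = 1.58 × 10⁻⁴ ppm = 158 ppt.

158 ppt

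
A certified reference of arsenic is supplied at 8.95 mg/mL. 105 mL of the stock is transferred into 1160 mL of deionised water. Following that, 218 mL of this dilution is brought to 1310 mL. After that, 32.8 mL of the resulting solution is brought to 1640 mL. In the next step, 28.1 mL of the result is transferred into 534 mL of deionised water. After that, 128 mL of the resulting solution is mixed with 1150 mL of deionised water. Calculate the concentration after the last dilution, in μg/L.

12.4 μg/L

Overall dilution factor = 12.05 × 6.009 × 50 × 20.00 × 9.984 = 7.23 × 10⁵.
8.95 mg/mL / 7.23 × 10⁵ = 1.24 × 10⁻⁵ mg/mL = 12.4 μg/L.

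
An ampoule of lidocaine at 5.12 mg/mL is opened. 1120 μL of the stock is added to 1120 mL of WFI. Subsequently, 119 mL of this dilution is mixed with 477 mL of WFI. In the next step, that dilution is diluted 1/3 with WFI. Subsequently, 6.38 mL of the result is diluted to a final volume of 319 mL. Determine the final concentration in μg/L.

Overall dilution factor = 1001 × 5.008 × 3 × 50 = 7.52 × 10⁵.
5.12 mg/mL / 7.52 × 10⁵ = 6.81 × 10⁻⁶ mg/mL = 6.81 μg/L.

6.81 μg/L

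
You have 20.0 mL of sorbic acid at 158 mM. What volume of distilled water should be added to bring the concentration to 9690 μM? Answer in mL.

9690 μM = 9.69 mM.
V₂ = C₁V₁/C₂ = 158 × 20.0 / 9.69 = 326 mL.
Diluent to add = V₂ − V₁ = 326 − 20.0 = 306 mL.

306 mL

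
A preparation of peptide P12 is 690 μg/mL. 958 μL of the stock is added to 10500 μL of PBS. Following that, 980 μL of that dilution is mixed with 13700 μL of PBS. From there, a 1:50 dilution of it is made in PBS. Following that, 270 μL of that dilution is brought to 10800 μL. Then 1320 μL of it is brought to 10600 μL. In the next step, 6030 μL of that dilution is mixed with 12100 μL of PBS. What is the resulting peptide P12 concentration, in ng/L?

79.8 ng/L

Overall dilution factor = 11.96 × 14.98 × 50 × 40 × 8.030 × 3.007 = 8.65 × 10⁶.
690 μg/mL / 8.65 × 10⁶ = 7.98 × 10⁻⁵ μg/mL = 79.8 ng/L.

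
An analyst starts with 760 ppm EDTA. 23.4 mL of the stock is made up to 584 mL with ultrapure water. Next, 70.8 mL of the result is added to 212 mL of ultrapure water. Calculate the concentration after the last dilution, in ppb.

7620 ppb

Overall dilution factor = 24.96 × 3.994 = 99.7.
760 ppm / 99.7 = 7.62 ppm = 7620 ppb.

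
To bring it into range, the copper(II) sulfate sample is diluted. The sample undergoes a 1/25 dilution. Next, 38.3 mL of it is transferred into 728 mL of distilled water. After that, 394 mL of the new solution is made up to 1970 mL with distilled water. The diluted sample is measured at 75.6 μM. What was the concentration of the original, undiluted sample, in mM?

Overall dilution factor = 25 × 20.01 × 5 = 2501.
Original = 75.6 μM × 2501 = 1.89 × 10⁵ μM = 189 mM.

189 mM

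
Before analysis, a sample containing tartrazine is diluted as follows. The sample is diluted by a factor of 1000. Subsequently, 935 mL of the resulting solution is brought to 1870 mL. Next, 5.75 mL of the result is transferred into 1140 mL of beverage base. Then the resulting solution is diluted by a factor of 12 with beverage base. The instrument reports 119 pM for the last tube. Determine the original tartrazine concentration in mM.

Overall dilution factor = 1000 × 2 × 199.3 × 12 = 4.78 × 10⁶.
Original = 119 pM × 4.78 × 10⁶ = 5.69 × 10⁸ pM = 0.569 mM.

0.569 mM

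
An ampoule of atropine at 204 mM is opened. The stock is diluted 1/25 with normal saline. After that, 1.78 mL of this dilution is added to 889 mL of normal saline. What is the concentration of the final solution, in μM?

16.3 μM

Overall dilution factor = 25 × 500.4 = 1.25 × 10⁴.
204 mM / 1.25 × 10⁴ = 0.0163 mM = 16.3 μM.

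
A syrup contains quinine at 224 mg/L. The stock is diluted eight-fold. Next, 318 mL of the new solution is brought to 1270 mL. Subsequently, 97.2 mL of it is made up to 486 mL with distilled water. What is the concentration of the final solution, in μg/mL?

1.40 μg/mL

Overall dilution factor = 8 × 3.994 × 5 = 160.
224 mg/L / 160 = 1.40 mg/L = 1.40 μg/mL.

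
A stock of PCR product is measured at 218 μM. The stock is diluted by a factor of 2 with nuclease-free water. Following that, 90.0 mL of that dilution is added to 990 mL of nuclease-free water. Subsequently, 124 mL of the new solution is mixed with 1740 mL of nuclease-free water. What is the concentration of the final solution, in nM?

Overall dilution factor = 2 × 12 × 15.03 = 361.
218 μM / 361 = 0.604 μM = 604 nM.

604 nM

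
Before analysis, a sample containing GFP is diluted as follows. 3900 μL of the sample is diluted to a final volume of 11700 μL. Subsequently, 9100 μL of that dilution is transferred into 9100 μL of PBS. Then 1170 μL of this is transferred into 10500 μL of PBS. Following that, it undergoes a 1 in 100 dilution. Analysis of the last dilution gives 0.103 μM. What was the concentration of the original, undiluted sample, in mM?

Overall dilution factor = 3 × 2 × 9.974 × 100 = 5985.
Original = 0.103 μM × 5985 = 616 μM = 0.616 mM.

0.616 mM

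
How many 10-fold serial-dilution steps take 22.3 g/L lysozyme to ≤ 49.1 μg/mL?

3

Need 10ⁿ ≥ 454, so n ≥ log(454)/log(10) = 2.66.
Minimum whole steps: n = 3.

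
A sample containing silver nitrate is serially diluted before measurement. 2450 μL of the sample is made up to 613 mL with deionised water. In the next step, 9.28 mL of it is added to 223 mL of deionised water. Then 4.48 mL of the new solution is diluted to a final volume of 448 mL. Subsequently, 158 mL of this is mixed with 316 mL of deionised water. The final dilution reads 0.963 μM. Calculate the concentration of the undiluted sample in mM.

Overall dilution factor = 250.2 × 25.03 × 100 × 3 = 1.88 × 10⁶.
Original = 0.963 μM × 1.88 × 10⁶ = 1.81 × 10⁶ μM = 1810 mM.

1810 mM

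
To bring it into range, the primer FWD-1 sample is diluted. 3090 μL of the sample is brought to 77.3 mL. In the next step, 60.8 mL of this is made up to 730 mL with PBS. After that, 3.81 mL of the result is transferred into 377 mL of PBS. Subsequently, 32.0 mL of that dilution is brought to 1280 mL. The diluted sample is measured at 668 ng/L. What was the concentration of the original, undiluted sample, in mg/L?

802 mg/L

Overall dilution factor = 25.02 × 12.01 × 99.95 × 40 = 1.20 × 10⁶.
Original = 668 ng/L × 1.20 × 10⁶ = 8.02 × 10⁸ ng/L = 802 mg/L.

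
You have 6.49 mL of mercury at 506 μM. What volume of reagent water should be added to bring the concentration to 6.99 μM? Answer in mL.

V₂ = C₁V₁/C₂ = 506 × 6.49 / 6.99 = 470 mL.
Diluent to add = V₂ − V₁ = 470 − 6.49 = 463 mL.

463 mL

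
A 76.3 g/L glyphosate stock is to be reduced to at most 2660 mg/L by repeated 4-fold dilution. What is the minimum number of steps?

Need 4ⁿ ≥ 28.7, so n ≥ log(28.7)/log(4) = 2.42.
Minimum whole steps: n = 3.

3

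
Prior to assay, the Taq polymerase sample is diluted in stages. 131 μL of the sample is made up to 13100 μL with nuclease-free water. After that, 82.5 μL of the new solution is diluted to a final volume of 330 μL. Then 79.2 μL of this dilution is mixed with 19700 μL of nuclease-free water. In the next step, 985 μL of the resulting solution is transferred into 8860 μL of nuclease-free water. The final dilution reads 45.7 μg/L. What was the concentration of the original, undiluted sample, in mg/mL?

45.6 mg/mL

Overall dilution factor = 100 × 4 × 249.7 × 9.995 = 9.98 × 10⁵.
Original = 45.7 μg/L × 9.98 × 10⁵ = 4.56 × 10⁷ μg/L = 45.6 mg/mL.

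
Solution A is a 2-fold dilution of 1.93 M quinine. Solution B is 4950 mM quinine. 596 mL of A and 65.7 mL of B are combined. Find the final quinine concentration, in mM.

1360 mM

C_A = 1.93 M / 2 = 0.965 M.
C_B = 4950 mM = 4.95 M.
C_mix = (C_A·V_A + C_B·V_B)/(V_A + V_B) = (0.965×596 + 4.95×65.7) / 661.7 = 1.36 M = 1360 mM.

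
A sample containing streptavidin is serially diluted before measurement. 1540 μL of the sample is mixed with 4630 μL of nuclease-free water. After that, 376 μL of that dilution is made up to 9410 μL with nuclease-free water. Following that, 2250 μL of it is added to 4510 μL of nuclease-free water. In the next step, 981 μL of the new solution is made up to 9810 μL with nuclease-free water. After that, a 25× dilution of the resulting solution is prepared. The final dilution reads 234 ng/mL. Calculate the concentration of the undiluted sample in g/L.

17.6 g/L

Overall dilution factor = 4.006 × 25.03 × 3.004 × 10 × 25 = 7.53 × 10⁴.
Original = 234 ng/mL × 7.53 × 10⁴ = 1.76 × 10⁷ ng/mL = 17.6 g/L.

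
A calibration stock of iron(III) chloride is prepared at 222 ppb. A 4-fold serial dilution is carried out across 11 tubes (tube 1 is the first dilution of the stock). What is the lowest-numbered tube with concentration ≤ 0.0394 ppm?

Tube n has concentration 222 ppb / 4ⁿ.
Need 4ⁿ ≥ 222 ppb / 0.0394 ppm = 5.63, so n ≥ 1.25.
First such tube: n = 2.

tube 2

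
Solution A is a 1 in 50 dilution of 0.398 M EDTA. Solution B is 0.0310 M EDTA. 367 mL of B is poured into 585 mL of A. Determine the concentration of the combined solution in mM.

16.8 mM

C_A = 0.398 M / 50 = 7.96 × 10⁻³ M.
C_mix = (C_A·V_A + C_B·V_B)/(V_A + V_B) = (7.96 × 10⁻³×585 + 0.0310×367) / 952.0 = 0.0168 M = 16.8 mM.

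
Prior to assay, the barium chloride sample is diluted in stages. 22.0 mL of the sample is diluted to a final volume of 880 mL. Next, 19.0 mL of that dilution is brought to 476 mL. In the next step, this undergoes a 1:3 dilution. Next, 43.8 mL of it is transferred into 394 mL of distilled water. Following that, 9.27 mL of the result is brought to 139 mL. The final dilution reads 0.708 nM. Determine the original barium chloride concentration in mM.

0.319 mM

Overall dilution factor = 40 × 25.05 × 3 × 9.995 × 14.99 = 4.51 × 10⁵.
Original = 0.708 nM × 4.51 × 10⁵ = 3.19 × 10⁵ nM = 0.319 mM.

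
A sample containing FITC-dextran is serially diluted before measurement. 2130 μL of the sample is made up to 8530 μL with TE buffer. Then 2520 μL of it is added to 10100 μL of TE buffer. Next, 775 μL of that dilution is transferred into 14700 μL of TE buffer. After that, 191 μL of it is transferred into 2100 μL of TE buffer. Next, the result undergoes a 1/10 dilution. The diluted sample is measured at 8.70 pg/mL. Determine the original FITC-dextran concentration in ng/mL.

418 ng/mL

Overall dilution factor = 4.005 × 5.008 × 19.97 × 11.99 × 10 = 4.80 × 10⁴.
Original = 8.70 pg/mL × 4.80 × 10⁴ = 4.18 × 10⁵ pg/mL = 418 ng/mL.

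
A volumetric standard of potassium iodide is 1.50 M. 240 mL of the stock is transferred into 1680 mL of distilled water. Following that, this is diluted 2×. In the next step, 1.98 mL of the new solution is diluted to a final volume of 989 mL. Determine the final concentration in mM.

Overall dilution factor = 8 × 2 × 499.5 = 7992.
1.50 M / 7992 = 1.88 × 10⁻⁴ M = 0.188 mM.

0.188 mM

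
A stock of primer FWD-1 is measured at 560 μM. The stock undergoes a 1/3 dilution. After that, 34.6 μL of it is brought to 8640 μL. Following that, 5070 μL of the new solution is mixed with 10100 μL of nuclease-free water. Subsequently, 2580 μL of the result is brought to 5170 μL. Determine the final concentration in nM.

Overall dilution factor = 3 × 249.7 × 2.992 × 2.004 = 4492.
560 μM / 4492 = 0.125 μM = 125 nM.

125 nM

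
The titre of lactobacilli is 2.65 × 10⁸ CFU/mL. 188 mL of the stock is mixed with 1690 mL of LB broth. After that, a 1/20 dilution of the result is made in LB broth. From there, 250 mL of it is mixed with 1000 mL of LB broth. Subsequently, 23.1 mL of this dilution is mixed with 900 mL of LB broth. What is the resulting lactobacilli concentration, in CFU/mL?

6640 CFU/mL

Overall dilution factor = 9.989 × 20 × 5 × 39.96 = 3.99 × 10⁴.
2.65 × 10⁸ CFU/mL / 3.99 × 10⁴ = 6640 CFU/mL.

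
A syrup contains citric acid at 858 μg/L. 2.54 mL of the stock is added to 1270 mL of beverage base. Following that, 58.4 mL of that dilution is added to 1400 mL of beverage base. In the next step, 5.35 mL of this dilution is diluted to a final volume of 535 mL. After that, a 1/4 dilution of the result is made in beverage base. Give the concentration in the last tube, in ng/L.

0.171 ng/L

Overall dilution factor = 501 × 24.97 × 100 × 4 = 5.00 × 10⁶.
858 μg/L / 5.00 × 10⁶ = 1.71 × 10⁻⁴ μg/L = 0.171 ng/L.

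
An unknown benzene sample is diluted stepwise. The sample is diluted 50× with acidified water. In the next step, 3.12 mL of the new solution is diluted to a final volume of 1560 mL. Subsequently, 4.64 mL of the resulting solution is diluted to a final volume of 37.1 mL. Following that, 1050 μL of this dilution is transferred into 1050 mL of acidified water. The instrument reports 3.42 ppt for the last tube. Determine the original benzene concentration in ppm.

Overall dilution factor = 50 × 500 × 7.996 × 1001 = 2.00 × 10⁸.
Original = 3.42 ppt × 2.00 × 10⁸ = 6.84 × 10⁸ ppt = 684 ppm.

684 ppm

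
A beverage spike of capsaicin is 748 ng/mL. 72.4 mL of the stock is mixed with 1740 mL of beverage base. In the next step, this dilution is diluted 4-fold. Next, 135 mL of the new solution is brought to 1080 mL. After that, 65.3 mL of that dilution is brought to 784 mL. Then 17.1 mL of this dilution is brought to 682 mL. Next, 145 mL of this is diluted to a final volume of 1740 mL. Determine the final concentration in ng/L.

0.163 ng/L

Overall dilution factor = 25.03 × 4 × 8 × 12.01 × 39.88 × 12 = 4.60 × 10⁶.
748 ng/mL / 4.60 × 10⁶ = 1.63 × 10⁻⁴ ng/mL = 0.163 ng/L.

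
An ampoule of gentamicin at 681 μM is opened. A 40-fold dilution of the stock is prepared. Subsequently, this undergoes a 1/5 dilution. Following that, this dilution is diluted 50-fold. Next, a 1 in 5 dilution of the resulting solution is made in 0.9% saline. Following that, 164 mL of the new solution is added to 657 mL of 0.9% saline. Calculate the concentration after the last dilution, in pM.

Overall dilution factor = 40 × 5 × 50 × 5 × 5.006 = 2.50 × 10⁵.
681 μM / 2.50 × 10⁵ = 2.72 × 10⁻³ μM = 2720 pM.

2720 pM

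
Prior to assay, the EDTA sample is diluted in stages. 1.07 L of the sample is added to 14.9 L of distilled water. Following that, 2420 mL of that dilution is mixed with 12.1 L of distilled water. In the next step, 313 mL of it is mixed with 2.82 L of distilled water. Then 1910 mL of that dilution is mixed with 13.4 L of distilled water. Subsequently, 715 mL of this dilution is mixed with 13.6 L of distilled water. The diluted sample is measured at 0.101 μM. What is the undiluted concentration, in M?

Overall dilution factor = 14.93 × 6 × 10.01 × 8.016 × 20.02 = 1.44 × 10⁵.
Original = 0.101 μM × 1.44 × 10⁵ = 1.45 × 10⁴ μM = 0.0145 M.

0.0145 M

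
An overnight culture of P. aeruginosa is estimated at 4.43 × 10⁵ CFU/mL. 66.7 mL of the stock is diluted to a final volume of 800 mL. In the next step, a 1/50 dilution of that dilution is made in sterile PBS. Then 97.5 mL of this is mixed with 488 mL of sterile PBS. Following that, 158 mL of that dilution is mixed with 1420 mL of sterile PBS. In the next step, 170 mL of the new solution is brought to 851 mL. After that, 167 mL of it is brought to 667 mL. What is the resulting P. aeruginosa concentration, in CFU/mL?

Overall dilution factor = 11.99 × 50 × 6.005 × 9.987 × 5.006 × 3.994 = 7.19 × 10⁵.
4.43 × 10⁵ CFU/mL / 7.19 × 10⁵ = 0.616 CFU/mL.

0.616 CFU/mL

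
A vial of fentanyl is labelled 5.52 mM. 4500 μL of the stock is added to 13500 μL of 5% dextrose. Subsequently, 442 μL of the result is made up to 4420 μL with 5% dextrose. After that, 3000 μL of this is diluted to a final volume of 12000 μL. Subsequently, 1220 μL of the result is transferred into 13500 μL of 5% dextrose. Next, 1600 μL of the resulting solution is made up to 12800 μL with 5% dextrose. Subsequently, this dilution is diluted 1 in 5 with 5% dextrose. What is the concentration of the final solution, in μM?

Overall dilution factor = 4 × 10 × 4 × 12.07 × 8 × 5 = 7.72 × 10⁴.
5.52 mM / 7.72 × 10⁴ = 7.15 × 10⁻⁵ mM = 0.0715 μM.

0.0715 μM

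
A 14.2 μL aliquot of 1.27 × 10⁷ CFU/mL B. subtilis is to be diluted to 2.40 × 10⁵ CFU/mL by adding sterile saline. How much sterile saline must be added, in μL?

V₂ = C₁V₁/C₂ = 1.27 × 10⁷ × 14.2 / 2.40 × 10⁵ = 751 μL.
Diluent to add = V₂ − V₁ = 751 − 14.2 = 737 μL.

737 μL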